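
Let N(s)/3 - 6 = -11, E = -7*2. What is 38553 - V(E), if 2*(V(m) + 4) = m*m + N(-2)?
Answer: 76933/2 ≈ 38467.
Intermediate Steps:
E = -14
N(s) = -15 (N(s) = 18 + 3*(-11) = 18 - 33 = -15)
V(m) = -23/2 + m²/2 (V(m) = -4 + (m*m - 15)/2 = -4 + (m² - 15)/2 = -4 + (-15 + m²)/2 = -4 + (-15/2 + m²/2) = -23/2 + m²/2)
38553 - V(E) = 38553 - (-23/2 + (½)*(-14)²) = 38553 - (-23/2 + (½)*196) = 38553 - (-23/2 + 98) = 38553 - 1*173/2 = 38553 - 173/2 = 76933/2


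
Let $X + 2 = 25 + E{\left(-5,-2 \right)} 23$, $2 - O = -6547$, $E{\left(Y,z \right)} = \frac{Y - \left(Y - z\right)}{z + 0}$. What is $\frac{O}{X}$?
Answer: $\frac{6549}{46} \approx 142.37$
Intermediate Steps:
$E{\left(Y,z \right)} = 1$ ($E{\left(Y,z \right)} = \frac{z}{z} = 1$)
$O = 6549$ ($O = 2 - -6547 = 2 + 6547 = 6549$)
$X = 46$ ($X = -2 + \left(25 + 1 \cdot 23\right) = -2 + \left(25 + 23\right) = -2 + 48 = 46$)
$\frac{O}{X} = \frac{6549}{46}$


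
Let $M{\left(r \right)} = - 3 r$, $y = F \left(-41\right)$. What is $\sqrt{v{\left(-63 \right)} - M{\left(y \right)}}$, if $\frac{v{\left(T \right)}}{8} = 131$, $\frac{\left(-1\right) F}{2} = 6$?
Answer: $2 \sqrt{631} \approx 50.239$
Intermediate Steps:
$F = -12$ ($F = \left(-2\right) 6 = -12$)
$v{\left(T \right)} = 1048$ ($v{\left(T \right)} = 8 \cdot 131 = 1048$)
$y = 492$ ($y = \left(-12\right) \left(-41\right) = 492$)
$\sqrt{v{\left(-63 \right)} - M{\left(y \right)}} = \sqrt{1048 - \left(-3\right) 492} = \sqrt{1048 - -1476} = \sqrt{1048 + 1476} = \sqrt{2524} = 2 \sqrt{631}$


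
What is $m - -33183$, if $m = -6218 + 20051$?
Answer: $47016$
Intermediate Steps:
$m = 13833$
$m - -33183 = 13833 - -33183 = 13833 + 33183 = 47016$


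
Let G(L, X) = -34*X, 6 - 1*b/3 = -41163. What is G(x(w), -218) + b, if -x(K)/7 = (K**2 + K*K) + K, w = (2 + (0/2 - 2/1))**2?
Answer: 130919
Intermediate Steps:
b = 123507 (b = 18 - 3*(-41163) = 18 + 123489 = 123507)
w = 0 (w = (2 + (0*(1/2) - 2*1))**2 = (2 + (0 - 2))**2 = (2 - 2)**2 = 0**2 = 0)
x(K) = -14*K**2 - 7*K (x(K) = -7*((K**2 + K*K) + K) = -7*((K**2 + K**2) + K) = -7*(2*K**2 + K) = -7*(K + 2*K**2) = -14*K**2 - 7*K)
G(x(w), -218) + b = -34*(-218) + 123507 = 7412 + 123507 = 130919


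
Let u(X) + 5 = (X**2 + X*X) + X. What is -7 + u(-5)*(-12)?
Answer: -487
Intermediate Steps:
u(X) = -5 + X + 2*X**2 (u(X) = -5 + ((X**2 + X*X) + X) = -5 + ((X**2 + X**2) + X) = -5 + (2*X**2 + X) = -5 + (X + 2*X**2) = -5 + X + 2*X**2)
-7 + u(-5)*(-12) = -7 + (-5 - 5 + 2*(-5)**2)*(-12) = -7 + (-5 - 5 + 2*25)*(-12) = -7 + (-5 - 5 + 50)*(-12) = -7 + 40*(-12) = -7 - 480 = -487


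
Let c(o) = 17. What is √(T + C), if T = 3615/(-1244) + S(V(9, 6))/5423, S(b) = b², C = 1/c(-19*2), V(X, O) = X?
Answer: I*√32224200789385/3373106 ≈ 1.6829*I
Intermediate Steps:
C = 1/17 ≈ 0.058824
T = -19503381/6746212 (T = 3615/(-1244) + 9²/5423 = 3615*(-1/1244) + 81*(1/5423) = -3615/1244 + 81/5423 = -19503381/6746212 ≈ -2.8910)
√(T + C) = √(-19503381/6746212 + 1/17) = √(-19106545/6746212) = I*√32224200789385/3373106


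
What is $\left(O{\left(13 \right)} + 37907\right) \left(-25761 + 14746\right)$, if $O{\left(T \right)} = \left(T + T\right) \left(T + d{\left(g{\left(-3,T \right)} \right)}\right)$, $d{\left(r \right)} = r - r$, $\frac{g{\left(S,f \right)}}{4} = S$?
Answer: $-421268675$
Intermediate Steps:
$g{\left(S,f \right)} = 4 S$
$d{\left(r \right)} = 0$
$O{\left(T \right)} = 2 T^{2}$ ($O{\left(T \right)} = \left(T + T\right) \left(T + 0\right) = 2 T T = 2 T^{2}$)
$\left(O{\left(13 \right)} + 37907\right) \left(-25761 + 14746\right) = \left(2 \cdot 13^{2} + 37907\right) \left(-25761 + 14746\right) = \left(2 \cdot 169 + 37907\right) \left(-11015\right) = \left(338 + 37907\right) \left(-11015\right) = 38245 \left(-11015\right) = -421268675$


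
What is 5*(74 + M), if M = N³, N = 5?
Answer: 995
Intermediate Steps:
M = 125 (M = 5³ = 125)
5*(74 + M) = 5*(74 + 125) = 5*199 = 995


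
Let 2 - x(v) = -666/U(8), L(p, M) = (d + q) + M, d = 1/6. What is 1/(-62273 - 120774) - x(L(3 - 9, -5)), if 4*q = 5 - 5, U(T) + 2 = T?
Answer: -20684312/183047 ≈ -113.00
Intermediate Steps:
U(T) = -2 + T
q = 0 (q = (5 - 5)/4 = (¼)*0 = 0)
d = ⅙ ≈ 0.16667
L(p, M) = ⅙ + M (L(p, M) = (⅙ + 0) + M = ⅙ + M)
x(v) = 113 (x(v) = 2 - (-666)/(-2 + 8) = 2 - (-666)/6 = 2 - 1*(-111) = 2 + 111 = 113)
1/(-62273 - 120774) - x(L(3 - 9, -5)) = 1/(-62273 - 120774) - 1*113 = 1/(-183047) - 113 = -1/183047 - 113 = -20684312/183047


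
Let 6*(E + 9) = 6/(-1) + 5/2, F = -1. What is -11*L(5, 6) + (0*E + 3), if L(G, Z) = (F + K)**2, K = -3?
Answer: -173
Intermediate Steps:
E = -115/12 (E = -9 + (6/(-1) + 5/2)/6 = -9 + (6*(-1) + 5*(1/2))/6 = -9 + (-6 + 5/2)/6 = -9 + (1/6)*(-7/2) = -9 - 7/12 = -115/12 ≈ -9.5833)
L(G, Z) = 16 (L(G, Z) = (-1 - 3)**2 = (-4)**2 = 16)
-11*L(5, 6) + (0*E + 3) = -11*16 + (0*(-115/12) + 3) = -176 + (0 + 3) = -176 + 3 = -173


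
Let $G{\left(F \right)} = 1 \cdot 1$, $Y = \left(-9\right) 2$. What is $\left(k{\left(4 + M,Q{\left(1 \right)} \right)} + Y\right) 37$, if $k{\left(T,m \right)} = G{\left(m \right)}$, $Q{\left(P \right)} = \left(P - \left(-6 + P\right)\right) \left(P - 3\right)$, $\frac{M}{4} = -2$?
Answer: $-629$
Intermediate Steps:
$Y = -18$
$G{\left(F \right)} = 1$
$M = -8$ ($M = 4 \left(-2\right) = -8$)
$Q{\left(P \right)} = -18 + 6 P$ ($Q{\left(P \right)} = 6 \left(-3 + P\right) = -18 + 6 P$)
$k{\left(T,m \right)} = 1$
$\left(k{\left(4 + M,Q{\left(1 \right)} \right)} + Y\right) 37 = \left(1 - 18\right) 37 = \left(-17\right) 37 = -629$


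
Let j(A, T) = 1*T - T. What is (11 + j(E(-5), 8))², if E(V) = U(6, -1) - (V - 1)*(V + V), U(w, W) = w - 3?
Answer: 121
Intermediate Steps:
U(w, W) = -3 + w
E(V) = 3 - 2*V*(-1 + V) (E(V) = (-3 + 6) - (V - 1)*(V + V) = 3 - (-1 + V)*2*V = 3 - 2*V*(-1 + V))
j(A, T) = 0 (j(A, T) = T - T = 0)
(11 + j(E(-5), 8))² = (11 + 0)² = 11² = 121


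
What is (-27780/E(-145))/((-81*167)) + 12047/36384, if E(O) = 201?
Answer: 3751740121/10991715552 ≈ 0.34132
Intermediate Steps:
(-27780/E(-145))/((-81*167)) + 12047/36384 = (-27780/201)/((-81*167)) + 12047/36384 = -27780*1/201/(-13527) + 12047*(1/36384) = -9260/67*(-1/13527) + 12047/36384 = 9260/906309 + 12047/36384 = 3751740121/10991715552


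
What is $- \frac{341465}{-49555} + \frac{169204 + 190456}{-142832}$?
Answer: $\frac{1547458879}{353901988} \approx 4.3726$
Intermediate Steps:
$- \frac{341465}{-49555} + \frac{169204 + 190456}{-142832} = \left(-341465\right) \left(- \frac{1}{49555}\right) + 359660 \left(- \frac{1}{142832}\right) = \frac{68293}{9911} - \frac{89915}{35708} = \frac{1547458879}{353901988}$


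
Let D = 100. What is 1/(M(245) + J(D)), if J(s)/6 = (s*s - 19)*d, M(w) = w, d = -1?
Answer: -1/59641 ≈ -1.6767e-5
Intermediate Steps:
J(s) = 114 - 6*s**2 (J(s) = 6*((s*s - 19)*(-1)) = 6*((s**2 - 19)*(-1)) = 6*((-19 + s**2)*(-1)) = 6*(19 - s**2) = 114 - 6*s**2)
1/(M(245) + J(D)) = 1/(245 + (114 - 6*100**2)) = 1/(245 + (114 - 6*10000)) = 1/(245 + (114 - 60000)) = 1/(245 - 59886) = 1/(-59641) = -1/59641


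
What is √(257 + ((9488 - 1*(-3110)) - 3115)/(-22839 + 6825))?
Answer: √7306147290/5338 ≈ 16.013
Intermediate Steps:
√(257 + ((9488 - 1*(-3110)) - 3115)/(-22839 + 6825)) = √(257 + ((9488 + 3110) - 3115)/(-16014)) = √(257 + (12598 - 3115)*(-1/16014)) = √(257 + 9483*(-1/16014)) = √(257 - 3161/5338) = √(1368705/5338) = √7306147290/5338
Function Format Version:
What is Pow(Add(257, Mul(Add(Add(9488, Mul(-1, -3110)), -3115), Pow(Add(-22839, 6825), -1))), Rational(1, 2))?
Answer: Mul(Rational(1, 5338), Pow(7306147290, Rational(1, 2))) ≈ 16.013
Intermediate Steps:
Pow(Add(257, Mul(Add(Add(9488, Mul(-1, -3110)), -3115), Pow(Add(-22839, 6825), -1))), Rational(1, 2)) = Pow(Add(257, Mul(Add(Add(9488, 3110), -3115), Pow(-16014, -1))), Rational(1, 2)) = Pow(Add(257, Mul(Add(12598, -3115), Rational(-1, 16014))), Rational(1, 2)) = Pow(Add(257, Mul(9483, Rational(-1, 16014))), Rational(1, 2)) = Pow(Add(257, Rational(-3161, 5338)), Rational(1, 2)) = Pow(Rational(1368705, 5338), Rational(1, 2)) = Mul(Rational(1, 5338), Pow(7306147290, Rational(1, 2)))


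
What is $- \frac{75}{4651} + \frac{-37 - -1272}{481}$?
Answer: $\frac{439070}{172087} \approx 2.5514$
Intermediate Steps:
$- \frac{75}{4651} + \frac{-37 - -1272}{481} = \left(-75\right) \frac{1}{4651} + \left(-37 + 1272\right) \frac{1}{481} = - \frac{75}{4651} + 1235 \cdot \frac{1}{481} = - \frac{75}{4651} + \frac{95}{37} = \frac{439070}{172087}$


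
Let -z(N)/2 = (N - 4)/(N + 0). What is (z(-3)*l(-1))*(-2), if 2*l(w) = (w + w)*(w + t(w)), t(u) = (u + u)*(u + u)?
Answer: -28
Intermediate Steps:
t(u) = 4*u**2 (t(u) = (2*u)*(2*u) = 4*u**2)
l(w) = w*(w + 4*w**2) (l(w) = ((w + w)*(w + 4*w**2))/2 = ((2*w)*(w + 4*w**2))/2 = (2*w*(w + 4*w**2))/2 = w*(w + 4*w**2))
z(N) = -2*(-4 + N)/N (z(N) = -2*(N - 4)/(N + 0) = -2*(-4 + N)/N)
(z(-3)*l(-1))*(-2) = ((-2 + 8/(-3))*((-1)**2*(1 + 4*(-1))))*(-2) = ((-2 + 8*(-1/3))*(1*(1 - 4)))*(-2) = ((-2 - 8/3)*(1*(-3)))*(-2) = -14/3*(-3)*(-2) = 14*(-2) = -28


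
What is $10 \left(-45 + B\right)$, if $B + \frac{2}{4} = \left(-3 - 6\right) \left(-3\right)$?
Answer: $-185$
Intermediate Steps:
$B = \frac{53}{2}$ ($B = - \frac{1}{2} + \left(-3 - 6\right) \left(-3\right) = - \frac{1}{2} - -27 = - \frac{1}{2} + 27 = \frac{53}{2} \approx 26.5$)
$10 \left(-45 + B\right) = 10 \left(-45 + \frac{53}{2}\right) = 10 \left(- \frac{37}{2}\right) = -185$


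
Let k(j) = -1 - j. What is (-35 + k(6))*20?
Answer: -840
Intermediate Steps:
(-35 + k(6))*20 = (-35 + (-1 - 1*6))*20 = (-35 + (-1 - 6))*20 = (-35 - 7)*20 = -42*20 = -840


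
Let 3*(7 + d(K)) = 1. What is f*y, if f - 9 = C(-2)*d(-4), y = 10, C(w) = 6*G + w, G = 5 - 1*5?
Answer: 670/3 ≈ 223.33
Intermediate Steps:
G = 0 (G = 5 - 5 = 0)
C(w) = w (C(w) = 6*0 + w = 0 + w = w)
d(K) = -20/3 (d(K) = -7 + (⅓)*1 = -7 + ⅓ = -20/3)
f = 67/3 (f = 9 - 2*(-20/3) = 9 + 40/3 = 67/3 ≈ 22.333)
f*y = (67/3)*10 = 670/3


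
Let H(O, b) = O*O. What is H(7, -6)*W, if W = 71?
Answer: 3479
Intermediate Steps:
H(O, b) = O²
H(7, -6)*W = 7²*71 = 49*71 = 3479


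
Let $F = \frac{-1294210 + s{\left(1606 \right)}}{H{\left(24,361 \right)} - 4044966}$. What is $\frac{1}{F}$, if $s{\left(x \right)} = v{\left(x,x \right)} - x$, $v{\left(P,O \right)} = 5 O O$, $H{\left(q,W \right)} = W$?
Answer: $- \frac{4044605}{11600364} \approx -0.34866$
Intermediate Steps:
$v{\left(P,O \right)} = 5 O^{2}$
$s{\left(x \right)} = - x + 5 x^{2}$ ($s{\left(x \right)} = 5 x^{2} - x = - x + 5 x^{2}$)
$F = - \frac{11600364}{4044605}$ ($F = \frac{-1294210 + 1606 \left(-1 + 5 \cdot 1606\right)}{361 - 4044966} = \frac{-1294210 + 1606 \left(-1 + 8030\right)}{-4044605} = \left(-1294210 + 1606 \cdot 8029\right) \left(- \frac{1}{4044605}\right) = \left(-1294210 + 12894574\right) \left(- \frac{1}{4044605}\right) = 11600364 \left(- \frac{1}{4044605}\right) = - \frac{11600364}{4044605} \approx -2.8681$)
$\frac{1}{F} = \frac{1}{- \frac{11600364}{4044605}} = - \frac{4044605}{11600364}$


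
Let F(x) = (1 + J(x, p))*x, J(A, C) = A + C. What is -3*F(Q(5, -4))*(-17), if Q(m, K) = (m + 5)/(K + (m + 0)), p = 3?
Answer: 7140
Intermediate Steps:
Q(m, K) = (5 + m)/(K + m)
F(x) = x*(4 + x) (F(x) = (1 + (x + 3))*x = (1 + (3 + x))*x = (4 + x)*x = x*(4 + x))
-3*F(Q(5, -4))*(-17) = -3*(5 + 5)/(-4 + 5)*(4 + (5 + 5)/(-4 + 5))*(-17) = -3*10/1*(4 + 10/1)*(-17) = -3*1*10*(4 + 1*10)*(-17) = -30*(4 + 10)*(-17) = -30*14*(-17) = -3*140*(-17) = -420*(-17) = 7140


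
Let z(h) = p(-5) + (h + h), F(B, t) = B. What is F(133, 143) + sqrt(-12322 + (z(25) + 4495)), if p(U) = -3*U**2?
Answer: 133 + 2*I*sqrt(1963) ≈ 133.0 + 88.612*I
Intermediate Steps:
z(h) = -75 + 2*h (z(h) = -3*(-5)**2 + (h + h) = -3*25 + 2*h = -75 + 2*h)
F(133, 143) + sqrt(-12322 + (z(25) + 4495)) = 133 + sqrt(-12322 + ((-75 + 2*25) + 4495)) = 133 + sqrt(-12322 + ((-75 + 50) + 4495)) = 133 + sqrt(-12322 + (-25 + 4495)) = 133 + sqrt(-12322 + 4470) = 133 + sqrt(-7852) = 133 + 2*I*sqrt(1963)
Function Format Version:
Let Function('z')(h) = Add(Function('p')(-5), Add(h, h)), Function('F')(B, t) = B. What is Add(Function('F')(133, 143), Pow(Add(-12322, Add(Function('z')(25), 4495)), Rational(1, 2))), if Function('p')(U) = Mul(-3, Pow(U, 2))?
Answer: Add(133, Mul(2, I, Pow(1963, Rational(1, 2)))) ≈ Add(133.00, Mul(88.612, I))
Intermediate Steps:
Function('z')(h) = Add(-75, Mul(2, h)) (Function('z')(h) = Add(Mul(-3, Pow(-5, 2)), Add(h, h)) = Add(Mul(-3, 25), Mul(2, h)) = Add(-75, Mul(2, h)))
Add(Function('F')(133, 143), Pow(Add(-12322, Add(Function('z')(25), 4495)), Rational(1, 2))) = Add(133, Pow(Add(-12322, Add(Add(-75, Mul(2, 25)), 4495)), Rational(1, 2))) = Add(133, Pow(Add(-12322, Add(Add(-75, 50), 4495)), Rational(1, 2))) = Add(133, Pow(Add(-12322, Add(-25, 4495)), Rational(1, 2))) = Add(133, Pow(Add(-12322, 4470), Rational(1, 2))) = Add(133, Pow(-7852, Rational(1, 2))) = Add(133, Mul(2, I, Pow(1963, Rational(1, 2))))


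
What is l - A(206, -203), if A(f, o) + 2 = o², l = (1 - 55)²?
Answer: -38291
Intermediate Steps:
l = 2916 (l = (-54)² = 2916)
A(f, o) = -2 + o²
l - A(206, -203) = 2916 - (-2 + (-203)²) = 2916 - (-2 + 41209) = 2916 - 1*41207 = 2916 - 41207 = -38291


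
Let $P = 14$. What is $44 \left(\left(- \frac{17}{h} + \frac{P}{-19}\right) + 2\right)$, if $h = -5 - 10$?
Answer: $\frac{30052}{285} \approx 105.45$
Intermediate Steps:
$h = -15$ ($h = -5 - 10 = -15$)
$44 \left(\left(- \frac{17}{h} + \frac{P}{-19}\right) + 2\right) = 44 \left(\left(- \frac{17}{-15} + \frac{14}{-19}\right) + 2\right) = 44 \left(\left(\left(-17\right) \left(- \frac{1}{15}\right) + 14 \left(- \frac{1}{19}\right)\right) + 2\right) = 44 \left(\left(\frac{17}{15} - \frac{14}{19}\right) + 2\right) = 44 \left(\frac{113}{285} + 2\right) = 44 \cdot \frac{683}{285} = \frac{30052}{285}$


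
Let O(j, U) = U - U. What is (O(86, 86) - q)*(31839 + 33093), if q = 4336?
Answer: -281545152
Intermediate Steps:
O(j, U) = 0
(O(86, 86) - q)*(31839 + 33093) = (0 - 1*4336)*(31839 + 33093) = (0 - 4336)*64932 = -4336*64932 = -281545152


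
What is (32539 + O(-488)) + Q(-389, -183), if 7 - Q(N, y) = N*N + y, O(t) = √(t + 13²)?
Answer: -118592 + I*√319 ≈ -1.1859e+5 + 17.861*I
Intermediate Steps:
O(t) = √(169 + t) (O(t) = √(t + 169) = √(169 + t))
Q(N, y) = 7 - y - N² (Q(N, y) = 7 - (N*N + y) = 7 - (N² + y) = 7 - (y + N²) = 7 + (-y - N²) = 7 - y - N²)
(32539 + O(-488)) + Q(-389, -183) = (32539 + √(169 - 488)) + (7 - 1*(-183) - 1*(-389)²) = (32539 + √(-319)) + (7 + 183 - 1*151321) = (32539 + I*√319) + (7 + 183 - 151321) = (32539 + I*√319) - 151131 = -118592 + I*√319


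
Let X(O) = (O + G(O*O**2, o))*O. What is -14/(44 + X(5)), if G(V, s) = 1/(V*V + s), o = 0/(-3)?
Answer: -21875/107813 ≈ -0.20290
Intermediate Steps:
o = 0 (o = 0*(-1/3) = 0)
G(V, s) = 1/(s + V**2) (G(V, s) = 1/(V**2 + s) = 1/(s + V**2))
X(O) = O*(O + O**(-6)) (X(O) = (O + 1/(0 + (O*O**2)**2))*O = (O + 1/(0 + (O**3)**2))*O = (O + 1/(0 + O**6))*O = (O + 1/(O**6))*O = (O + O**(-6))*O = O*(O + O**(-6)))
-14/(44 + X(5)) = -14/(44 + (1 + 5**7)/5**5) = -14/(44 + (1 + 78125)/3125) = -14/(44 + (1/3125)*78126) = -14/(44 + 78126/3125) = -14/(215626/3125) = (3125/215626)*(-14) = -21875/107813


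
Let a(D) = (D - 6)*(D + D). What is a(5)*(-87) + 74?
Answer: 944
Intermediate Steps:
a(D) = 2*D*(-6 + D) (a(D) = (-6 + D)*(2*D) = 2*D*(-6 + D))
a(5)*(-87) + 74 = (2*5*(-6 + 5))*(-87) + 74 = (2*5*(-1))*(-87) + 74 = -10*(-87) + 74 = 870 + 74 = 944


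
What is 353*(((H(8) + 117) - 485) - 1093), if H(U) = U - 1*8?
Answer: -515733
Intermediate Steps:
H(U) = -8 + U (H(U) = U - 8 = -8 + U)
353*(((H(8) + 117) - 485) - 1093) = 353*((((-8 + 8) + 117) - 485) - 1093) = 353*(((0 + 117) - 485) - 1093) = 353*((117 - 485) - 1093) = 353*(-368 - 1093) = 353*(-1461) = -515733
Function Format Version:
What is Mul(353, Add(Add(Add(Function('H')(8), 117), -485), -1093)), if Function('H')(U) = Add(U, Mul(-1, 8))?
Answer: -515733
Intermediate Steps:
Function('H')(U) = Add(-8, U) (Function('H')(U) = Add(U, -8) = Add(-8, U))
Mul(353, Add(Add(Add(Function('H')(8), 117), -485), -1093)) = Mul(353, Add(Add(Add(Add(-8, 8), 117), -485), -1093)) = Mul(353, Add(Add(Add(0, 117), -485), -1093)) = Mul(353, Add(Add(117, -485), -1093)) = Mul(353, Add(-368, -1093)) = Mul(353, -1461) = -515733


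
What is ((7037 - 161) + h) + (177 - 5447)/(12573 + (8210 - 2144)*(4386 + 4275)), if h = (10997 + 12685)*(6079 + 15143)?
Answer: 26411009028664450/52550199 ≈ 5.0259e+8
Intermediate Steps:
h = 502579404 (h = 23682*21222 = 502579404)
((7037 - 161) + h) + (177 - 5447)/(12573 + (8210 - 2144)*(4386 + 4275)) = ((7037 - 161) + 502579404) + (177 - 5447)/(12573 + (8210 - 2144)*(4386 + 4275)) = (6876 + 502579404) - 5270/(12573 + 6066*8661) = 502586280 - 5270/(12573 + 52537626) = 502586280 - 5270/52550199 = 26411009028664450/52550199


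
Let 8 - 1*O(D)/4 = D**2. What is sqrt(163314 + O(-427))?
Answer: I*sqrt(565970) ≈ 752.31*I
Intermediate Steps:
O(D) = 32 - 4*D**2
sqrt(163314 + O(-427)) = sqrt(163314 + (32 - 4*(-427)**2)) = sqrt(163314 + (32 - 4*182329)) = sqrt(163314 + (32 - 729316)) = sqrt(163314 - 729284) = sqrt(-565970) = I*sqrt(565970)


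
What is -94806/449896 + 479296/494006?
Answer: 42199655095/55562830844 ≈ 0.75949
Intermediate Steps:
-94806/449896 + 479296/494006 = -94806*1/449896 + 479296*(1/494006) = -47403/224948 + 239648/247003 = 42199655095/55562830844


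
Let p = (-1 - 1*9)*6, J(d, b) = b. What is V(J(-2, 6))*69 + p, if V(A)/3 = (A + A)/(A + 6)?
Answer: 147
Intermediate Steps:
p = -60 (p = (-1 - 9)*6 = -10*6 = -60)
V(A) = 6*A/(6 + A) (V(A) = 3*((A + A)/(A + 6)) = 3*((2*A)/(6 + A)) = 3*(2*A/(6 + A)) = 6*A/(6 + A))
V(J(-2, 6))*69 + p = (6*6/(6 + 6))*69 - 60 = (6*6/12)*69 - 60 = (6*6*(1/12))*69 - 60 = 3*69 - 60 = 207 - 60 = 147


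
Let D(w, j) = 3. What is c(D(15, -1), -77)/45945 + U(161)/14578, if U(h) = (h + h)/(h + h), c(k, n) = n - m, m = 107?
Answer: -2636407/669786210 ≈ -0.0039362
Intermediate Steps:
c(k, n) = -107 + n (c(k, n) = n - 1*107 = n - 107 = -107 + n)
U(h) = 1 (U(h) = (2*h)/((2*h)) = (2*h)*(1/(2*h)) = 1)
c(D(15, -1), -77)/45945 + U(161)/14578 = (-107 - 77)/45945 + 1/14578 = -184*1/45945 + 1*(1/14578) = -184/45945 + 1/14578 = -2636407/669786210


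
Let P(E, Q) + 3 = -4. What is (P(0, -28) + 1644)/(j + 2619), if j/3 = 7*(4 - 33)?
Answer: 1637/2010 ≈ 0.81443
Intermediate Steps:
P(E, Q) = -7 (P(E, Q) = -3 - 4 = -7)
j = -609 (j = 3*(7*(4 - 33)) = 3*(7*(-29)) = 3*(-203) = -609)
(P(0, -28) + 1644)/(j + 2619) = (-7 + 1644)/(-609 + 2619) = 1637/2010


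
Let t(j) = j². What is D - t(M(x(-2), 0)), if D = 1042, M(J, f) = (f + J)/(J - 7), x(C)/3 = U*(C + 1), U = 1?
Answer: 104191/100 ≈ 1041.9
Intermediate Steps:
x(C) = 3 + 3*C (x(C) = 3*(1*(C + 1)) = 3*(1*(1 + C)) = 3*(1 + C) = 3 + 3*C)
M(J, f) = (J + f)/(-7 + J)
D - t(M(x(-2), 0)) = 1042 - (((3 + 3*(-2)) + 0)/(-7 + (3 + 3*(-2))))² = 1042 - (((3 - 6) + 0)/(-7 + (3 - 6)))² = 1042 - ((-3 + 0)/(-7 - 3))² = 1042 - (-3/(-10))² = 1042 - (-⅒*(-3))² = 1042 - (3/10)² = 1042 - 1*9/100 = 1042 - 9/100 = 104191/100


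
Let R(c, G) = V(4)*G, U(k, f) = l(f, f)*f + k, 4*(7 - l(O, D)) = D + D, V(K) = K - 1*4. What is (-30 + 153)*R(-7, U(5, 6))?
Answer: 0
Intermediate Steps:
V(K) = -4 + K (V(K) = K - 4 = -4 + K)
l(O, D) = 7 - D/2 (l(O, D) = 7 - (D + D)/4 = 7 - D/2)
U(k, f) = k + f*(7 - f/2) (U(k, f) = (7 - f/2)*f + k = f*(7 - f/2) + k = k + f*(7 - f/2))
R(c, G) = 0 (R(c, G) = (-4 + 4)*G = 0*G = 0)
(-30 + 153)*R(-7, U(5, 6)) = (-30 + 153)*0 = 123*0 = 0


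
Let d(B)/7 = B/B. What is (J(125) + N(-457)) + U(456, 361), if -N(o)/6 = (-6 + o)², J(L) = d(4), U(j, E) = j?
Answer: -1285751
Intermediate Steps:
d(B) = 7 (d(B) = 7*(B/B) = 7*1 = 7)
J(L) = 7
N(o) = -6*(-6 + o)²
(J(125) + N(-457)) + U(456, 361) = (7 - 6*(-6 - 457)²) + 456 = (7 - 6*(-463)²) + 456 = (7 - 6*214369) + 456 = (7 - 1286214) + 456 = -1286207 + 456 = -1285751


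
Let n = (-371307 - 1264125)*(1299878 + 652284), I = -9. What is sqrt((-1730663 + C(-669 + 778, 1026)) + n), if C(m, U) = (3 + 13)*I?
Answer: I*sqrt(3192629934791) ≈ 1.7868e+6*I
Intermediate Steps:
C(m, U) = -144 (C(m, U) = (3 + 13)*(-9) = 16*(-9) = -144)
n = -3192628203984 (n = -1635432*1952162 = -3192628203984)
sqrt((-1730663 + C(-669 + 778, 1026)) + n) = sqrt((-1730663 - 144) - 3192628203984) = sqrt(-1730807 - 3192628203984) = sqrt(-3192629934791) = I*sqrt(3192629934791)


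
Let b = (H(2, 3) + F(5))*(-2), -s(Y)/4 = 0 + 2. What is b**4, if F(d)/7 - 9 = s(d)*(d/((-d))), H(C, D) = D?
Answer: 3544535296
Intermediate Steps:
s(Y) = -8 (s(Y) = -4*(0 + 2) = -4*2 = -8)
F(d) = 119 (F(d) = 63 + 7*(-8*d/((-d))) = 63 + 7*(-8*d*(-1/d)) = 63 + 7*(-8*(-1)) = 63 + 7*8 = 63 + 56 = 119)
b = -244 (b = (3 + 119)*(-2) = 122*(-2) = -244)
b**4 = (-244)**4 = 3544535296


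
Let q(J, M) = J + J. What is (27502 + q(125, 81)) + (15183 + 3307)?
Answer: 46242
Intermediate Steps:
q(J, M) = 2*J
(27502 + q(125, 81)) + (15183 + 3307) = (27502 + 2*125) + (15183 + 3307) = (27502 + 250) + 18490 = 27752 + 18490 = 46242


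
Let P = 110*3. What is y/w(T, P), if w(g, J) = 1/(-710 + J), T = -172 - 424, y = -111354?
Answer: 42314520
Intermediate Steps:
T = -596
P = 330
y/w(T, P) = -111354/(1/(-710 + 330)) = -111354/(1/(-380)) = -111354/(-1/380) = -111354*(-380) = 42314520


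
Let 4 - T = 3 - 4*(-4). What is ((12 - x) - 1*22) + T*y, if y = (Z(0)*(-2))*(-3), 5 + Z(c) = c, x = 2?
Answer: 438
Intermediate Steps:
Z(c) = -5 + c
T = -15 (T = 4 - (3 - 4*(-4)) = 4 - (3 + 16) = 4 - 1*19 = 4 - 19 = -15)
y = -30 (y = ((-5 + 0)*(-2))*(-3) = -5*(-2)*(-3) = 10*(-3) = -30)
((12 - x) - 1*22) + T*y = ((12 - 1*2) - 1*22) - 15*(-30) = ((12 - 2) - 22) + 450 = (10 - 22) + 450 = -12 + 450 = 438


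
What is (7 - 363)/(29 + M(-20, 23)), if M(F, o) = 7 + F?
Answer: -89/4 ≈ -22.250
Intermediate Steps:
(7 - 363)/(29 + M(-20, 23)) = (7 - 363)/(29 + (7 - 20)) = -356/(29 - 13) = -356/16 = -356*1/16 = -89/4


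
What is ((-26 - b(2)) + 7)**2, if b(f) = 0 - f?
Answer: 289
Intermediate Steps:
b(f) = -f
((-26 - b(2)) + 7)**2 = ((-26 - (-1*2)) + 7)**2 = ((-26 - (-2)) + 7)**2 = ((-26 - 1*(-2)) + 7)**2 = ((-26 + 2) + 7)**2 = (-24 + 7)**2 = (-17)**2 = 289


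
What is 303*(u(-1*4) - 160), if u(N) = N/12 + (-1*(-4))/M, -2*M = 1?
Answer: -51005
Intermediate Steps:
M = -½ (M = -½*1 = -½ ≈ -0.50000)
u(N) = -8 + N/12 (u(N) = N/12 + (-1*(-4))/(-½) = N*(1/12) + 4*(-2) = N/12 - 8 = -8 + N/12)
303*(u(-1*4) - 160) = 303*((-8 + (-1*4)/12) - 160) = 303*((-8 + (1/12)*(-4)) - 160) = 303*((-8 - ⅓) - 160) = 303*(-25/3 - 160) = 303*(-505/3) = -51005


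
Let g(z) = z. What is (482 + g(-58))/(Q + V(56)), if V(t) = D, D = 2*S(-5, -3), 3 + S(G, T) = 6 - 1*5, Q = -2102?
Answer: -212/1053 ≈ -0.20133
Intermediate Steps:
S(G, T) = -2 (S(G, T) = -3 + (6 - 1*5) = -3 + (6 - 5) = -3 + 1 = -2)
D = -4 (D = 2*(-2) = -4)
V(t) = -4
(482 + g(-58))/(Q + V(56)) = (482 - 58)/(-2102 - 4) = 424/(-2106) = 424*(-1/2106) = -212/1053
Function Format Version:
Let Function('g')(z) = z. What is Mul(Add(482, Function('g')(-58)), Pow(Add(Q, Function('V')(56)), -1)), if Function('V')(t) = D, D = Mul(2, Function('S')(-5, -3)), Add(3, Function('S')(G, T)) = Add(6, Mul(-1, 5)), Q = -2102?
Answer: Rational(-212, 1053) ≈ -0.20133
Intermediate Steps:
Function('S')(G, T) = -2 (Function('S')(G, T) = Add(-3, Add(6, Mul(-1, 5))) = Add(-3, Add(6, -5)) = Add(-3, 1) = -2)
D = -4 (D = Mul(2, -2) = -4)
Function('V')(t) = -4
Mul(Add(482, Function('g')(-58)), Pow(Add(Q, Function('V')(56)), -1)) = Mul(Add(482, -58), Pow(Add(-2102, -4), -1)) = Mul(424, Pow(-2106, -1)) = Mul(424, Rational(-1, 2106)) = Rational(-212, 1053)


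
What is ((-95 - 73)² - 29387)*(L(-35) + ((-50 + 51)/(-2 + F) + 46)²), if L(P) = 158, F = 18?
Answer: -678746571/256 ≈ -2.6514e+6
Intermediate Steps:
((-95 - 73)² - 29387)*(L(-35) + ((-50 + 51)/(-2 + F) + 46)²) = ((-95 - 73)² - 29387)*(158 + ((-50 + 51)/(-2 + 18) + 46)²) = ((-168)² - 29387)*(158 + (1/16 + 46)²) = (28224 - 29387)*(158 + (1*(1/16) + 46)²) = -1163*(158 + (1/16 + 46)²) = -1163*(158 + (737/16)²) = -1163*(158 + 543169/256) = -1163*583617/256 = -678746571/256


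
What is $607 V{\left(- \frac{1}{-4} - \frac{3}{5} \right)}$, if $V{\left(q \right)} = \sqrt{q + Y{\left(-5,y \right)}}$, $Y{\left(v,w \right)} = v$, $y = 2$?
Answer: $\frac{607 i \sqrt{535}}{10} \approx 1404.0 i$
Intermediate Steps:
$V{\left(q \right)} = \sqrt{-5 + q}$ ($V{\left(q \right)} = \sqrt{q - 5} = \sqrt{-5 + q}$)
$607 V{\left(- \frac{1}{-4} - \frac{3}{5} \right)} = 607 \sqrt{-5 - \left(- \frac{1}{4} + \frac{3}{5}\right)} = 607 \sqrt{-5 - \frac{7}{20}} = 607 \sqrt{- \frac{107}{20}} = 607 \frac{i \sqrt{535}}{10} = \frac{607 i \sqrt{535}}{10}$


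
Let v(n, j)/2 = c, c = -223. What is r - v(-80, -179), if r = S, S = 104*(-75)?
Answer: -7354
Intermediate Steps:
S = -7800
v(n, j) = -446 (v(n, j) = 2*(-223) = -446)
r = -7800
r - v(-80, -179) = -7800 - 1*(-446) = -7800 + 446 = -7354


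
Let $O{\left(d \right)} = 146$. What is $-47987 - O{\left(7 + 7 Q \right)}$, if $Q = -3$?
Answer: $-48133$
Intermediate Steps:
$-47987 - O{\left(7 + 7 Q \right)} = -47987 - 146 = -48133$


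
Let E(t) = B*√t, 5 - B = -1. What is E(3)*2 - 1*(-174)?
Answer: 174 + 12*√3 ≈ 194.78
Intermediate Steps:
B = 6 (B = 5 - 1*(-1) = 5 + 1 = 6)
E(t) = 6*√t
E(3)*2 - 1*(-174) = (6*√3)*2 - 1*(-174) = 12*√3 + 174 = 174 + 12*√3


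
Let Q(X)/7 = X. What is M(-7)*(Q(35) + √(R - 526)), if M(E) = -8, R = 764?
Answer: -1960 - 8*√238 ≈ -2083.4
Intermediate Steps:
Q(X) = 7*X
M(-7)*(Q(35) + √(R - 526)) = -8*(7*35 + √(764 - 526)) = -8*(245 + √238) = -1960 - 8*√238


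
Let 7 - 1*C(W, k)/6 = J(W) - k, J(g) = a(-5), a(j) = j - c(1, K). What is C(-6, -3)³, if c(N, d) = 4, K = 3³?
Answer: 474552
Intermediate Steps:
K = 27
a(j) = -4 + j (a(j) = j - 1*4 = j - 4 = -4 + j)
J(g) = -9 (J(g) = -4 - 5 = -9)
C(W, k) = 96 + 6*k (C(W, k) = 42 - 6*(-9 - k) = 42 + (54 + 6*k) = 96 + 6*k)
C(-6, -3)³ = (96 + 6*(-3))³ = (96 - 18)³ = 78³ = 474552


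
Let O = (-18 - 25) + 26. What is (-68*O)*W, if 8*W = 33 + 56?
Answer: 25721/2 ≈ 12861.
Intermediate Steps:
W = 89/8 (W = (33 + 56)/8 = (1/8)*89 = 89/8 ≈ 11.125)
O = -17 (O = -43 + 26 = -17)
(-68*O)*W = -68*(-17)*(89/8) = 1156*(89/8) = 25721/2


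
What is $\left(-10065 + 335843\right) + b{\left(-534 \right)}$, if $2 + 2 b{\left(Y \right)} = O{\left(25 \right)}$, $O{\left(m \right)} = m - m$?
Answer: $325777$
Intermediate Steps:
$O{\left(m \right)} = 0$
$b{\left(Y \right)} = -1$ ($b{\left(Y \right)} = -1 + \frac{1}{2} \cdot 0 = -1 + 0 = -1$)
$\left(-10065 + 335843\right) + b{\left(-534 \right)} = \left(-10065 + 335843\right) - 1 = 325778 - 1 = 325777$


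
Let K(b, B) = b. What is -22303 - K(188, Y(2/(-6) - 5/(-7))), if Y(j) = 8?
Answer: -22491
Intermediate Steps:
-22303 - K(188, Y(2/(-6) - 5/(-7))) = -22303 - 1*188 = -22303 - 188 = -22491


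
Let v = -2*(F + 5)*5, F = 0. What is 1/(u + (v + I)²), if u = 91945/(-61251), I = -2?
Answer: 61251/165530759 ≈ 0.00037003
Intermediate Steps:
v = -50 (v = -2*(0 + 5)*5 = -10*5 = -2*25 = -50)
u = -91945/61251 (u = 91945*(-1/61251) = -91945/61251 ≈ -1.5011)
1/(u + (v + I)²) = 1/(-91945/61251 + (-50 - 2)²) = 1/(-91945/61251 + (-52)²) = 1/(-91945/61251 + 2704) = 1/(165530759/61251) = 61251/165530759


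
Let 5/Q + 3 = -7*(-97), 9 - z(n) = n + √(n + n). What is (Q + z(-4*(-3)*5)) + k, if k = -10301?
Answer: -6997947/676 - 2*√30 ≈ -10363.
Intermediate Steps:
z(n) = 9 - n - √2*√n (z(n) = 9 - (n + √(n + n)) = 9 - (n + √(2*n)) = 9 - (n + √2*√n) = 9 + (-n - √2*√n) = 9 - n - √2*√n)
Q = 5/676 (Q = 5/(-3 - 7*(-97)) = 5/(-3 + 679) = 5/676 ≈ 0.0073965)
(Q + z(-4*(-3)*5)) + k = (5/676 + (9 - (-4*(-3))*5 - √2*√(-4*(-3)*5))) - 10301 = (5/676 + (9 - 12*5 - √2*√(12*5))) - 10301 = (5/676 + (9 - 1*60 - √2*√60)) - 10301 = (5/676 + (9 - 60 - √2*2*√15)) - 10301 = (5/676 + (9 - 60 - 2*√30)) - 10301 = (5/676 + (-51 - 2*√30)) - 10301 = (-34471/676 - 2*√30) - 10301 = -6997947/676 - 2*√30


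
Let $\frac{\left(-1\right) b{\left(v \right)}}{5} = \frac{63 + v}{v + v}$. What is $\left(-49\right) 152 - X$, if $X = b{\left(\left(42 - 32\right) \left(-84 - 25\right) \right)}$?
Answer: $- \frac{3246301}{436} \approx -7445.6$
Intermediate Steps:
$b{\left(v \right)} = - \frac{5 \left(63 + v\right)}{2 v}$ ($b{\left(v \right)} = - 5 \frac{63 + v}{v + v} = - 5 \frac{63 + v}{2 v} = - \frac{5 \left(63 + v\right)}{2 v}$)
$X = - \frac{1027}{436}$ ($X = \frac{5 \left(-63 - \left(42 - 32\right) \left(-84 - 25\right)\right)}{2 \left(42 - 32\right) \left(-84 - 25\right)} = \frac{5 \left(-63 - 10 \left(-109\right)\right)}{2 \cdot 10 \left(-109\right)} = \frac{5 \left(-63 - -1090\right)}{2 \left(-1090\right)} = \frac{5}{2} \left(- \frac{1}{1090}\right) \left(-63 + 1090\right) = \frac{5}{2} \left(- \frac{1}{1090}\right) 1027 = - \frac{1027}{436} \approx -2.3555$)
$\left(-49\right) 152 - X = \left(-49\right) 152 - - \frac{1027}{436} = -7448 + \frac{1027}{436} = - \frac{3246301}{436}$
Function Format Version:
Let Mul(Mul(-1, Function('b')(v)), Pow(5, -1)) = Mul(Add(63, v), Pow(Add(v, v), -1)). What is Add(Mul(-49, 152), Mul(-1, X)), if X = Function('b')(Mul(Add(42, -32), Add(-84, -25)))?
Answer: Rational(-3246301, 436) ≈ -7445.6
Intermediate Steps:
Function('b')(v) = Mul(Rational(-5, 2), Pow(v, -1), Add(63, v)) (Function('b')(v) = Mul(-5, Mul(Add(63, v), Pow(Add(v, v), -1))) = Mul(-5, Mul(Add(63, v), Pow(Mul(2, v), -1))) = Mul(-5, Mul(Add(63, v), Mul(Rational(1, 2), Pow(v, -1)))) = Mul(-5, Mul(Rational(1, 2), Pow(v, -1), Add(63, v))) = Mul(Rational(-5, 2), Pow(v, -1), Add(63, v)))
X = Rational(-1027, 436) (X = Mul(Rational(5, 2), Pow(Mul(Add(42, -32), Add(-84, -25)), -1), Add(-63, Mul(-1, Mul(Add(42, -32), Add(-84, -25))))) = Mul(Rational(5, 2), Pow(Mul(10, -109), -1), Add(-63, Mul(-1, Mul(10, -109)))) = Mul(Rational(5, 2), Pow(-1090, -1), Add(-63, Mul(-1, -1090))) = Mul(Rational(5, 2), Rational(-1, 1090), Add(-63, 1090)) = Mul(Rational(5, 2), Rational(-1, 1090), 1027) = Rational(-1027, 436) ≈ -2.3555)
Add(Mul(-49, 152), Mul(-1, X)) = Add(Mul(-49, 152), Mul(-1, Rational(-1027, 436))) = Add(-7448, Rational(1027, 436)) = Rational(-3246301, 436)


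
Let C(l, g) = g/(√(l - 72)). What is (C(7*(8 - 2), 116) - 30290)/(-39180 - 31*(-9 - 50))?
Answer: 30290/37351 + 58*I*√30/560265 ≈ 0.81096 + 0.00056702*I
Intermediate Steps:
C(l, g) = g/√(-72 + l) (C(l, g) = g/(√(-72 + l)) = g/√(-72 + l))
(C(7*(8 - 2), 116) - 30290)/(-39180 - 31*(-9 - 50)) = (116/√(-72 + 7*(8 - 2)) - 30290)/(-39180 - 31*(-9 - 50)) = (116/√(-72 + 7*6) - 30290)/(-39180 - 31*(-59)) = (116/√(-72 + 42) - 30290)/(-39180 + 1829) = (116/√(-30) - 30290)/(-37351) = (116*(-I*√30/30) - 30290)*(-1/37351) = (-58*I*√30/15 - 30290)*(-1/37351) = (-30290 - 58*I*√30/15)*(-1/37351) = 30290/37351 + 58*I*√30/560265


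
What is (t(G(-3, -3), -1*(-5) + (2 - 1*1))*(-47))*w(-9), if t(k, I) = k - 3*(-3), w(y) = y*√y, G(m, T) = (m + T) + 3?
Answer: 7614*I ≈ 7614.0*I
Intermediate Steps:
G(m, T) = 3 + T + m (G(m, T) = (T + m) + 3 = 3 + T + m)
w(y) = y^(3/2)
t(k, I) = 9 + k (t(k, I) = k + 9 = 9 + k)
(t(G(-3, -3), -1*(-5) + (2 - 1*1))*(-47))*w(-9) = ((9 + (3 - 3 - 3))*(-47))*(-9)^(3/2) = ((9 - 3)*(-47))*(-27*I) = (6*(-47))*(-27*I) = -(-7614)*I = 7614*I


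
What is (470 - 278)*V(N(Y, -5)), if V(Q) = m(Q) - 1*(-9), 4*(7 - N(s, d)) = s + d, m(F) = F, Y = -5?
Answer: 3552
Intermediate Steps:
N(s, d) = 7 - d/4 - s/4 (N(s, d) = 7 - (s + d)/4 = 7 - (d + s)/4 = 7 + (-d/4 - s/4) = 7 - d/4 - s/4)
V(Q) = 9 + Q (V(Q) = Q - 1*(-9) = Q + 9 = 9 + Q)
(470 - 278)*V(N(Y, -5)) = (470 - 278)*(9 + (7 - ¼*(-5) - ¼*(-5))) = 192*(9 + (7 + 5/4 + 5/4)) = 192*(9 + 19/2) = 192*(37/2) = 3552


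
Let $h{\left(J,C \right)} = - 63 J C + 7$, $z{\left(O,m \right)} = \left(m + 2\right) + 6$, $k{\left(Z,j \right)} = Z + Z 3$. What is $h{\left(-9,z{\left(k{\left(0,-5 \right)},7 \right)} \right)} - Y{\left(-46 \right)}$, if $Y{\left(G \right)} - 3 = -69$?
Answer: $8578$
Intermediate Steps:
$k{\left(Z,j \right)} = 4 Z$ ($k{\left(Z,j \right)} = Z + 3 Z = 4 Z$)
$z{\left(O,m \right)} = 8 + m$ ($z{\left(O,m \right)} = \left(2 + m\right) + 6 = 8 + m$)
$h{\left(J,C \right)} = 7 - 63 C J$ ($h{\left(J,C \right)} = - 63 C J + 7 = 7 - 63 C J$)
$Y{\left(G \right)} = -66$ ($Y{\left(G \right)} = 3 - 69 = -66$)
$h{\left(-9,z{\left(k{\left(0,-5 \right)},7 \right)} \right)} - Y{\left(-46 \right)} = \left(7 - 63 \left(8 + 7\right) \left(-9\right)\right) - -66 = \left(7 - 945 \left(-9\right)\right) + 66 = \left(7 + 8505\right) + 66 = 8512 + 66 = 8578$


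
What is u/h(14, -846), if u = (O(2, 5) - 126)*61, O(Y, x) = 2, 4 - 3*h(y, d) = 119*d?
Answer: -11346/50339 ≈ -0.22539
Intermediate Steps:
h(y, d) = 4/3 - 119*d/3
u = -7564 (u = (2 - 126)*61 = -124*61 = -7564)
u/h(14, -846) = -7564/(4/3 - 119/3*(-846)) = -7564/(4/3 + 33558) = -7564/100678/3 = -7564*3/100678 = -11346/50339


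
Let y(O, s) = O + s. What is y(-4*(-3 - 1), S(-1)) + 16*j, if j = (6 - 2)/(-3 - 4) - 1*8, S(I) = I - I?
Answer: -848/7 ≈ -121.14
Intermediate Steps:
S(I) = 0
j = -60/7 (j = 4/(-7) - 8 = 4*(-⅐) - 8 = -4/7 - 8 = -60/7 ≈ -8.5714)
y(-4*(-3 - 1), S(-1)) + 16*j = (-4*(-3 - 1) + 0) + 16*(-60/7) = (-4*(-4) + 0) - 960/7 = (16 + 0) - 960/7 = 16 - 960/7 = -848/7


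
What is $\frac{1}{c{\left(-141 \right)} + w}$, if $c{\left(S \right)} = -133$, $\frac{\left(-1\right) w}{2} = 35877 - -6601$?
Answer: $- \frac{1}{85089} \approx -1.1752 \cdot 10^{-5}$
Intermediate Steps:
$w = -84956$ ($w = - 2 \left(35877 - -6601\right) = - 2 \left(35877 + 6601\right) = \left(-2\right) 42478 = -84956$)
$\frac{1}{c{\left(-141 \right)} + w} = \frac{1}{-133 - 84956} = \frac{1}{-85089} = - \frac{1}{85089}$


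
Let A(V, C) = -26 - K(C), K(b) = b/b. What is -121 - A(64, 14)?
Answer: -94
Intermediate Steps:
K(b) = 1
A(V, C) = -27 (A(V, C) = -26 - 1*1 = -26 - 1 = -27)
-121 - A(64, 14) = -121 - 1*(-27) = -121 + 27 = -94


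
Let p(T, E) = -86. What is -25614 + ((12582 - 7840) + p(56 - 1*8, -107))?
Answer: -20958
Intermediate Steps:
-25614 + ((12582 - 7840) + p(56 - 1*8, -107)) = -25614 + ((12582 - 7840) - 86) = -25614 + (4742 - 86) = -25614 + 4656 = -20958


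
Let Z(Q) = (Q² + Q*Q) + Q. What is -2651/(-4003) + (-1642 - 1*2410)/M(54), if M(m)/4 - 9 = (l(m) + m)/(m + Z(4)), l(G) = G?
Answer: -20139994/204153 ≈ -98.651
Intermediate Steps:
Z(Q) = Q + 2*Q² (Z(Q) = (Q² + Q²) + Q = 2*Q² + Q = Q + 2*Q²)
M(m) = 36 + 8*m/(36 + m) (M(m) = 36 + 4*((m + m)/(m + 4*(1 + 2*4))) = 36 + 4*((2*m)/(m + 4*(1 + 8))) = 36 + 4*((2*m)/(m + 4*9)) = 36 + 4*((2*m)/(m + 36)) = 36 + 4*((2*m)/(36 + m)) = 36 + 4*(2*m/(36 + m)) = 36 + 8*m/(36 + m))
-2651/(-4003) + (-1642 - 1*2410)/M(54) = -2651/(-4003) + (-1642 - 1*2410)/((4*(324 + 11*54)/(36 + 54))) = -2651*(-1/4003) + (-1642 - 2410)/((4*(324 + 594)/90)) = 2651/4003 - 4052/(4*(1/90)*918) = 2651/4003 - 4052/204/5 = 2651/4003 - 4052*5/204 = 2651/4003 - 5065/51 = -20139994/204153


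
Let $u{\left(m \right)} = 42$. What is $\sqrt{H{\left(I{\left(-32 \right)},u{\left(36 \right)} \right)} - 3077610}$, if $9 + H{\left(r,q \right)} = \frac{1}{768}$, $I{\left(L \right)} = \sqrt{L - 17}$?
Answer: $\frac{i \sqrt{7090834173}}{48} \approx 1754.3 i$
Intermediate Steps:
$I{\left(L \right)} = \sqrt{-17 + L}$
$H{\left(r,q \right)} = - \frac{6911}{768}$ ($H{\left(r,q \right)} = -9 + \frac{1}{768} = - \frac{6911}{768}$)
$\sqrt{H{\left(I{\left(-32 \right)},u{\left(36 \right)} \right)} - 3077610} = \sqrt{- \frac{6911}{768} - 3077610} = \sqrt{- \frac{2363611391}{768}} = \frac{i \sqrt{7090834173}}{48}$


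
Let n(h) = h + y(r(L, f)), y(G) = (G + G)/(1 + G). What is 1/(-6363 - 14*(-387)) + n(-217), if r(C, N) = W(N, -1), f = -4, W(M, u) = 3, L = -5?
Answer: -407297/1890 ≈ -215.50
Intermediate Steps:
r(C, N) = 3
y(G) = 2*G/(1 + G) (y(G) = (2*G)/(1 + G) = 2*G/(1 + G))
n(h) = 3/2 + h (n(h) = h + 2*3/(1 + 3) = h + 2*3/4 = h + 2*3*(¼) = h + 3/2 = 3/2 + h)
1/(-6363 - 14*(-387)) + n(-217) = 1/(-6363 - 14*(-387)) + (3/2 - 217) = 1/(-6363 + 5418) - 431/2 = 1/(-945) - 431/2 = -1/945 - 431/2 = -407297/1890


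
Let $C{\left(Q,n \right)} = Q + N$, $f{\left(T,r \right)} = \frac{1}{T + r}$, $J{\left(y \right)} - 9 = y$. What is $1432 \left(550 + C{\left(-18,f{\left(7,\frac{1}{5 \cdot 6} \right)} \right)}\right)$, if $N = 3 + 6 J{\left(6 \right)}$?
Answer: $895000$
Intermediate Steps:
$J{\left(y \right)} = 9 + y$
$N = 93$ ($N = 3 + 6 \left(9 + 6\right) = 3 + 6 \cdot 15 = 3 + 90 = 93$)
$C{\left(Q,n \right)} = 93 + Q$ ($C{\left(Q,n \right)} = Q + 93 = 93 + Q$)
$1432 \left(550 + C{\left(-18,f{\left(7,\frac{1}{5 \cdot 6} \right)} \right)}\right) = 1432 \left(550 + \left(93 - 18\right)\right) = 1432 \left(550 + 75\right) = 1432 \cdot 625 = 895000$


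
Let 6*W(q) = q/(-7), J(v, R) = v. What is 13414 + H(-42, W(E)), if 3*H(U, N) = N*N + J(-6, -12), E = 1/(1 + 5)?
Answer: 2555146945/190512 ≈ 13412.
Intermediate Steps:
E = ⅙ (E = 1/6 = ⅙ ≈ 0.16667)
W(q) = -q/42 (W(q) = (q/(-7))/6 = (q*(-⅐))/6 = (-q/7)/6 = -q/42)
H(U, N) = -2 + N²/3 (H(U, N) = (N*N - 6)/3 = (N² - 6)/3 = (-6 + N²)/3 = -2 + N²/3)
13414 + H(-42, W(E)) = 13414 + (-2 + (-1/42*⅙)²/3) = 13414 + (-2 + (-1/252)²/3) = 13414 + (-2 + (⅓)*(1/63504)) = 13414 + (-2 + 1/190512) = 13414 - 381023/190512 = 2555146945/190512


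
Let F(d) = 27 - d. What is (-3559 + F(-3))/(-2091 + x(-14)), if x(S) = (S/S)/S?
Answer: 49406/29275 ≈ 1.6877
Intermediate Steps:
x(S) = 1/S
(-3559 + F(-3))/(-2091 + x(-14)) = (-3559 + (27 - 1*(-3)))/(-2091 + 1/(-14)) = (-3559 + (27 + 3))/(-2091 - 1/14) = (-3559 + 30)/(-29275/14) = -3529*(-14/29275) = 49406/29275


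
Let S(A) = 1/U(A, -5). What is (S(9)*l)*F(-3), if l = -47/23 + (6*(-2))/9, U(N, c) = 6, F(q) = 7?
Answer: -1631/414 ≈ -3.9396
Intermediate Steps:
S(A) = 1/6
l = -233/69 (l = -47*1/23 - 12*1/9 = -47/23 - 4/3 = -233/69 ≈ -3.3768)
(S(9)*l)*F(-3) = ((1/6)*(-233/69))*7 = -233/414*7 = -1631/414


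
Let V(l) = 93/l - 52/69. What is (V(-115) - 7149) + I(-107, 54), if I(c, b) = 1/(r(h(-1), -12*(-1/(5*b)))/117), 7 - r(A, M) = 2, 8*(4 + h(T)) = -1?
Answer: -2458871/345 ≈ -7127.2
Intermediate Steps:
h(T) = -33/8 (h(T) = -4 + (⅛)*(-1) = -4 - ⅛ = -33/8)
r(A, M) = 5 (r(A, M) = 7 - 1*2 = 7 - 2 = 5)
I(c, b) = 117/5 (I(c, b) = 1/(5/117) = 117/5)
V(l) = -52/69 + 93/l (V(l) = 93/l - 52*1/69 = 93/l - 52/69 = -52/69 + 93/l)
(V(-115) - 7149) + I(-107, 54) = ((-52/69 + 93/(-115)) - 7149) + 117/5 = ((-52/69 + 93*(-1/115)) - 7149) + 117/5 = ((-52/69 - 93/115) - 7149) + 117/5 = (-539/345 - 7149) + 117/5 = -2466944/345 + 117/5 = -2458871/345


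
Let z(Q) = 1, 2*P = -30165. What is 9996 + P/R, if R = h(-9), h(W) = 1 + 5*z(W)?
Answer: 29929/4 ≈ 7482.3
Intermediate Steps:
P = -30165/2 (P = (½)*(-30165) = -30165/2 ≈ -15083.)
h(W) = 6 (h(W) = 1 + 5*1 = 1 + 5 = 6)
R = 6
9996 + P/R = 9996 - 30165/2/6 = 9996 - 30165/2*⅙ = 9996 - 10055/4 = 29929/4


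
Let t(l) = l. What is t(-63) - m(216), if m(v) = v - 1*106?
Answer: -173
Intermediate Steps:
m(v) = -106 + v (m(v) = v - 106 = -106 + v)
t(-63) - m(216) = -63 - (-106 + 216) = -63 - 1*110 = -63 - 110 = -173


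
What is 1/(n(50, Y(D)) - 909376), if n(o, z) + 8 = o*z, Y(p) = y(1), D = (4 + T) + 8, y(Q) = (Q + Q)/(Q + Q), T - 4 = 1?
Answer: -1/909334 ≈ -1.0997e-6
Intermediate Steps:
T = 5 (T = 4 + 1 = 5)
y(Q) = 1 (y(Q) = (2*Q)/((2*Q)) = (2*Q)*(1/(2*Q)) = 1)
D = 17 (D = (4 + 5) + 8 = 9 + 8 = 17)
Y(p) = 1
n(o, z) = -8 + o*z
1/(n(50, Y(D)) - 909376) = 1/((-8 + 50*1) - 909376) = 1/((-8 + 50) - 909376) = 1/(42 - 909376) = 1/(-909334) = -1/909334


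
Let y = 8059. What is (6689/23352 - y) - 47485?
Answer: -1297056799/23352 ≈ -55544.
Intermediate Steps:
(6689/23352 - y) - 47485 = (6689/23352 - 1*8059) - 47485 = (6689*(1/23352) - 8059) - 47485 = (6689/23352 - 8059) - 47485 = -188187079/23352 - 47485 = -1297056799/23352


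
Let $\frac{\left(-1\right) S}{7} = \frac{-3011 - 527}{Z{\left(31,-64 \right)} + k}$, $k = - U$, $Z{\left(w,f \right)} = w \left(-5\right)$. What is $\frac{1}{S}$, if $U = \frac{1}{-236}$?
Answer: $- \frac{36579}{5844776} \approx -0.0062584$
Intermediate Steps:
$Z{\left(w,f \right)} = - 5 w$
$U = - \frac{1}{236} \approx -0.0042373$
$k = \frac{1}{236}$ ($k = \left(-1\right) \left(- \frac{1}{236}\right) = \frac{1}{236} \approx 0.0042373$)
$S = - \frac{5844776}{36579}$ ($S = - 7 \frac{-3011 - 527}{\left(-5\right) 31 + \frac{1}{236}} = - 7 \frac{-3011 - 527}{-155 + \frac{1}{236}} = - 7 \left(- \frac{3538}{- \frac{36579}{236}}\right) = - 7 \left(\left(-3538\right) \left(- \frac{236}{36579}\right)\right) = \left(-7\right) \frac{834968}{36579} = - \frac{5844776}{36579} \approx -159.78$)
$\frac{1}{S} = \frac{1}{- \frac{5844776}{36579}} = - \frac{36579}{5844776}$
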